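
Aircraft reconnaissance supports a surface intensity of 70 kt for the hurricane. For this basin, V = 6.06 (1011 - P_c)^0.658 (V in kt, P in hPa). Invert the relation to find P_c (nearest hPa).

ΔP = (V / 6.06)^(1/0.658) = (70/6.06)^1.520.
70/6.06 = 11.551; 11.551^1.520 ≈ 41.20 hPa.
P_c = 1011 − 41.20 = 969.80 ≈ 970 hPa.

970 hPa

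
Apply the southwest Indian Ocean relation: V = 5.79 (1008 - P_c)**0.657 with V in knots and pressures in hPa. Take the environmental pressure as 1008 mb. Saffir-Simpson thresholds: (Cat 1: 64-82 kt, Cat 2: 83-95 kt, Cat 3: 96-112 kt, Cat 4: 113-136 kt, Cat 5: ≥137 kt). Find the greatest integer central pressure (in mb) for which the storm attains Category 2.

Category 2 begins at V = 83 kt.
Required ΔP = (83/5.79)^(1/0.657) = 14.335^1.522 ≈ 57.56 mb.
P_c ≤ 1008 − 57.56 = 950.44, so the highest integer P_c is 950 mb.

950 mb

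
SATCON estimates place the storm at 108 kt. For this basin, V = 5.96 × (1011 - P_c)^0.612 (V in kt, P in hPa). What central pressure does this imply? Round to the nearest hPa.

ΔP = (V / 5.96)^(1/0.612) = (108/5.96)^1.634.
108/5.96 = 18.121; 18.121^1.634 ≈ 113.72 hPa.
P_c = 1011 − 113.72 = 897.28 ≈ 897 hPa.

897 hPa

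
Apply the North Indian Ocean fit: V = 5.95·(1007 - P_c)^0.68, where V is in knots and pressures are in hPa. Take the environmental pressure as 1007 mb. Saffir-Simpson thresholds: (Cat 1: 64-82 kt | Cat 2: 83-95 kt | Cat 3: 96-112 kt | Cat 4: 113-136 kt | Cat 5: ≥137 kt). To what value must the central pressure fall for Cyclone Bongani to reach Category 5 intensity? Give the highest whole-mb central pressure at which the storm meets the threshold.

Category 5 begins at V = 137 kt.
Required ΔP = (137/5.95)^(1/0.68) = 23.025^1.471 ≈ 100.75 mb.
P_c ≤ 1007 − 100.75 = 906.25, so the highest integer P_c is 906 mb.

906 mb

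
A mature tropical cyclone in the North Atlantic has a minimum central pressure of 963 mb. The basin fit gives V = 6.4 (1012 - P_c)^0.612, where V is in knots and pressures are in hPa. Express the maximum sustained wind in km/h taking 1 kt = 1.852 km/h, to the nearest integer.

128 km/h

ΔP = 1012 − 963 = 49 mb.
V ≈ 6.4 × 49^0.612 = 6.4 × 10.824 ≈ 69.276 kt.
69.276 × 1.852 ≈ 128.30 km/h → 128 km/h.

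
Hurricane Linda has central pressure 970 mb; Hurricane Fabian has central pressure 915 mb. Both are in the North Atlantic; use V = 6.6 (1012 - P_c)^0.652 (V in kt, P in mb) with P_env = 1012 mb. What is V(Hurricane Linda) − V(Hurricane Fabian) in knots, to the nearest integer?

-55 kt

Hurricane Linda: ΔP = 42; V ≈ 6.6 × 42^0.652 ≈ 75.49 kt.
Hurricane Fabian: ΔP = 97; V ≈ 6.6 × 97^0.652 ≈ 130.29 kt.
Difference ≈ 75.49 − 130.29 = -54.80 → -55 kt.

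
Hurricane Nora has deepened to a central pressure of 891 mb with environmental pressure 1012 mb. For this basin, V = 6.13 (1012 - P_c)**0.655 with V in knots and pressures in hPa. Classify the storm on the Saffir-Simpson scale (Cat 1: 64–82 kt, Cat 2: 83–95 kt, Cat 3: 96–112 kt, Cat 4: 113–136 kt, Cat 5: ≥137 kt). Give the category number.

5

ΔP = 1012 − 891 = 121 mb.
V ≈ 6.13 × 121^0.655 = 6.13 × 23.13 ≈ 142 kt.
142 kt falls in the Category 5 band.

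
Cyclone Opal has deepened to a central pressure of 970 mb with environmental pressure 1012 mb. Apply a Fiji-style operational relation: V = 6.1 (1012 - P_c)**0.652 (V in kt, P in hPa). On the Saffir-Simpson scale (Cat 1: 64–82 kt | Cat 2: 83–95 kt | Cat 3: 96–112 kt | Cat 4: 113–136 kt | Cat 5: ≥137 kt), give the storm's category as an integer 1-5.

1

ΔP = 1012 − 970 = 42 mb.
V ≈ 6.1 × 42^0.652 = 6.1 × 11.44 ≈ 70 kt.
70 kt falls in the Category 1 band.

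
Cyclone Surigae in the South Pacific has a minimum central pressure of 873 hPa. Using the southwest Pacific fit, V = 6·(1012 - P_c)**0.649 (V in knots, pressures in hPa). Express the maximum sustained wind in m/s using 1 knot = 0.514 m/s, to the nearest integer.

ΔP = 1012 − 873 = 139 hPa.
V ≈ 6 × 139^0.649 = 6 × 24.593 ≈ 147.560 kt.
147.560 × 0.514 ≈ 75.85 m/s → 76 m/s.

76 m/s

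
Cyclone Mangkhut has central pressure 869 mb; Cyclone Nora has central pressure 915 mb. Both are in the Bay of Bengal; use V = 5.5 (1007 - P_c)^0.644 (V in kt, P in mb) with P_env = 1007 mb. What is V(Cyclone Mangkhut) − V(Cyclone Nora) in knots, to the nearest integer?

Cyclone Mangkhut: ΔP = 138; V ≈ 5.5 × 138^0.644 ≈ 131.35 kt.
Cyclone Nora: ΔP = 92; V ≈ 5.5 × 92^0.644 ≈ 101.17 kt.
Difference ≈ 131.35 − 101.17 = 30.18 → 30 kt.

30 kt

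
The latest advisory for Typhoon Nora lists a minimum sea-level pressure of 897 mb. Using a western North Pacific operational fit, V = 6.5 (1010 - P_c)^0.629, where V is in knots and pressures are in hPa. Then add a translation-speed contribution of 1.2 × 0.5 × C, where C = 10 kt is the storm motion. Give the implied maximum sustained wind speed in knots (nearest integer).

133 kt

ΔP = 1010 − 897 = 113 mb.
113^0.629 ≈ 19.561.
V ≈ 6.5 × 19.561 ≈ 127.1 kt.
Translation term: 1.2 × 0.5 × 10 = 6 kt.
Corrected V ≈ 133.1 kt → 133 kt.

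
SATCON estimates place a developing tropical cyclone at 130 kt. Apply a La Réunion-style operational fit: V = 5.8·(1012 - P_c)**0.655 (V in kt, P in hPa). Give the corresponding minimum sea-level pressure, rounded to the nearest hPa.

ΔP = (V / 5.8)^(1/0.655) = (130/5.8)^1.527.
130/5.8 = 22.414; 22.414^1.527 ≈ 115.31 hPa.
P_c = 1012 − 115.31 = 896.69 ≈ 897 hPa.

897 hPa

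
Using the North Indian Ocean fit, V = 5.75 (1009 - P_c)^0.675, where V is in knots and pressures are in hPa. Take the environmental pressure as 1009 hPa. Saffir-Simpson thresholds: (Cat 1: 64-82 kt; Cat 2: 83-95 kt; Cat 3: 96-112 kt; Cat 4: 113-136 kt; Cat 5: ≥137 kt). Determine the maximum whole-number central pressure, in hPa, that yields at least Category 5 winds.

899 hPa

Category 5 begins at V = 137 kt.
Required ΔP = (137/5.75)^(1/0.675) = 23.826^1.481 ≈ 109.67 hPa.
P_c ≤ 1009 − 109.67 = 899.33, so the highest integer P_c is 899 hPa.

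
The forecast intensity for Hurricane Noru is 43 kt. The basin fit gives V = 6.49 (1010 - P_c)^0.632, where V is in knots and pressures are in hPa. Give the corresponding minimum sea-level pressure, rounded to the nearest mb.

990 mb

ΔP = (V / 6.49)^(1/0.632) = (43/6.49)^1.582.
43/6.49 = 6.626; 6.626^1.582 ≈ 19.93 mb.
P_c = 1010 − 19.93 = 990.07 ≈ 990 mb.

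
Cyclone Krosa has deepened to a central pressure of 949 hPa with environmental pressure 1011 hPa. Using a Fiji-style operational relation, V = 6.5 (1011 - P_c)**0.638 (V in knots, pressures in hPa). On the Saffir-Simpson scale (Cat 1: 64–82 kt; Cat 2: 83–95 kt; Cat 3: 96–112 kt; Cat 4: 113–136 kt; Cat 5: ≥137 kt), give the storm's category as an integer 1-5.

2

ΔP = 1011 − 949 = 62 hPa.
V ≈ 6.5 × 62^0.638 = 6.5 × 13.92 ≈ 90 kt.
90 kt falls in the Category 2 band.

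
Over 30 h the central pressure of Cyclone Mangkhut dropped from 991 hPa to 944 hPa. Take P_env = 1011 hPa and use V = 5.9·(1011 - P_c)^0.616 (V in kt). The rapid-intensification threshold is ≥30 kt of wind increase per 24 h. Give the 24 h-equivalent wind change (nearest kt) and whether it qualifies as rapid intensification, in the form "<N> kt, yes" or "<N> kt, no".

33 kt, yes

V₁: ΔP = 20, V ≈ 5.9 × 20^0.616 ≈ 37.35 kt.
V₂: ΔP = 67, V ≈ 5.9 × 67^0.616 ≈ 78.65 kt.
ΔV over 30 h = 41.30 kt → 24 h equivalent = 41.30 × 24/30 ≈ 33.04 kt.
33 kt ≥ 30 kt ⇒ rapid intensification.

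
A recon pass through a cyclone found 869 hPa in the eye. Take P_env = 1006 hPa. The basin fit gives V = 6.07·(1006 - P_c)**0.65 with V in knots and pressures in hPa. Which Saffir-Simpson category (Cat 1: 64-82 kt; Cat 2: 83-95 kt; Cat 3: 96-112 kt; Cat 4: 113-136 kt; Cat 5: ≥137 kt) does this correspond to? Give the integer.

ΔP = 1006 − 869 = 137 hPa.
V ≈ 6.07 × 137^0.65 = 6.07 × 24.48 ≈ 149 kt.
149 kt falls in the Category 5 band.

5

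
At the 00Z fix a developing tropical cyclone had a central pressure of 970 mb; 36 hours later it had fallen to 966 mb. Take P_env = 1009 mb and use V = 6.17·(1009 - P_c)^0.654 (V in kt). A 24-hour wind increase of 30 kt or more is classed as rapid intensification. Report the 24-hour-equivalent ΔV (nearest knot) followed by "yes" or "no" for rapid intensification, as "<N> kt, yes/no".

V₁: ΔP = 39, V ≈ 6.17 × 39^0.654 ≈ 67.74 kt.
V₂: ΔP = 43, V ≈ 6.17 × 43^0.654 ≈ 72.21 kt.
ΔV over 36 h = 4.47 kt → 24 h equivalent = 4.47 × 24/36 ≈ 2.98 kt.
3 kt < 30 kt ⇒ not rapid intensification.

3 kt, no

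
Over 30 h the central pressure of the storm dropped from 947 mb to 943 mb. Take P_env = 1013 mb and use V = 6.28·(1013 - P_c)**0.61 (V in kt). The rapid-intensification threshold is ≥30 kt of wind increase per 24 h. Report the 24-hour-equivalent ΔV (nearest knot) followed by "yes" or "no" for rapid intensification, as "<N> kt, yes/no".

2 kt, no

V₁: ΔP = 66, V ≈ 6.28 × 66^0.61 ≈ 80.89 kt.
V₂: ΔP = 70, V ≈ 6.28 × 70^0.61 ≈ 83.84 kt.
ΔV over 30 h = 2.95 kt → 24 h equivalent = 2.95 × 24/30 ≈ 2.36 kt.
2 kt < 30 kt ⇒ not rapid intensification.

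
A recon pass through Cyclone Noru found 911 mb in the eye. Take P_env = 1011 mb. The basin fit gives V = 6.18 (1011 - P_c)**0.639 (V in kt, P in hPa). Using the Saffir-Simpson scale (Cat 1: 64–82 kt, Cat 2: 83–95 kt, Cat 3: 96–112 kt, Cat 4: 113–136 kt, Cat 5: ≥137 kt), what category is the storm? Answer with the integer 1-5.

4

ΔP = 1011 − 911 = 100 mb.
V ≈ 6.18 × 100^0.639 = 6.18 × 18.97 ≈ 117 kt.
117 kt falls in the Category 4 band.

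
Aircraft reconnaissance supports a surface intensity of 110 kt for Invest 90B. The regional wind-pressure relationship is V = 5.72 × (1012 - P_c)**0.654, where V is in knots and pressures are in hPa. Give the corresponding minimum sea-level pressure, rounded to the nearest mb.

ΔP = (V / 5.72)^(1/0.654) = (110/5.72)^1.529.
110/5.72 = 19.231; 19.231^1.529 ≈ 91.90 mb.
P_c = 1012 − 91.90 = 920.10 ≈ 920 mb.

920 mb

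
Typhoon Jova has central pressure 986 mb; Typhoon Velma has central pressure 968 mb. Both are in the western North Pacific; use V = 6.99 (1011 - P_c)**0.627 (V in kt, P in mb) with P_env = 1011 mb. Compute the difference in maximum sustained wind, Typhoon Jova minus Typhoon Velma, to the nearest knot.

-21 kt

Typhoon Jova: ΔP = 25; V ≈ 6.99 × 25^0.627 ≈ 52.60 kt.
Typhoon Velma: ΔP = 43; V ≈ 6.99 × 43^0.627 ≈ 73.90 kt.
Difference ≈ 52.60 − 73.90 = -21.30 → -21 kt.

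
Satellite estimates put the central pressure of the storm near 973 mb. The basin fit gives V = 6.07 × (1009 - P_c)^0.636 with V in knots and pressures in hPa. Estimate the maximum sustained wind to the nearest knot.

59 kt

ΔP = 1009 − 973 = 36 mb.
36^0.636 ≈ 9.768.
V ≈ 6.07 × 9.768 ≈ 59.3 kt.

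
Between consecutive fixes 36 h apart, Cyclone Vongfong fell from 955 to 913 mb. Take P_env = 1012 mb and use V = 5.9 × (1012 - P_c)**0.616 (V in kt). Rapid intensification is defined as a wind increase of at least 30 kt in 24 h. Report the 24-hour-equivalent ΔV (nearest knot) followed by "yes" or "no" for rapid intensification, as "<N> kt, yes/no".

19 kt, no

V₁: ΔP = 57, V ≈ 5.9 × 57^0.616 ≈ 71.20 kt.
V₂: ΔP = 99, V ≈ 5.9 × 99^0.616 ≈ 100.04 kt.
ΔV over 36 h = 28.84 kt → 24 h equivalent = 28.84 × 24/36 ≈ 19.23 kt.
19 kt < 30 kt ⇒ not rapid intensification.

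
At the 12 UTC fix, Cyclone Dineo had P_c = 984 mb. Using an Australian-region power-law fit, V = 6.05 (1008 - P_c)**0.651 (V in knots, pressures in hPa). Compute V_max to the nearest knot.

48 kt

ΔP = 1008 − 984 = 24 mb.
24^0.651 ≈ 7.916.
V ≈ 6.05 × 7.916 ≈ 47.9 kt.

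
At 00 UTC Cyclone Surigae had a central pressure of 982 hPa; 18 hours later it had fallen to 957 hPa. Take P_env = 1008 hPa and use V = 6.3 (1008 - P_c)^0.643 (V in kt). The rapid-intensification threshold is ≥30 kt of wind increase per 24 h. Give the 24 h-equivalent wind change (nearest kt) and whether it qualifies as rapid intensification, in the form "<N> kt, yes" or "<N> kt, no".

V₁: ΔP = 26, V ≈ 6.3 × 26^0.643 ≈ 51.19 kt.
V₂: ΔP = 51, V ≈ 6.3 × 51^0.643 ≈ 78.94 kt.
ΔV over 18 h = 27.75 kt → 24 h equivalent = 27.75 × 24/18 ≈ 37.00 kt.
37 kt ≥ 30 kt ⇒ rapid intensification.

37 kt, yes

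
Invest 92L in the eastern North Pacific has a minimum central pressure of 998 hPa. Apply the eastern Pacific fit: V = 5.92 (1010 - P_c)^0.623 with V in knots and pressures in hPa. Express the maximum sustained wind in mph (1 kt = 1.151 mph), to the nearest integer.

32 mph

ΔP = 1010 − 998 = 12 hPa.
V ≈ 5.92 × 12^0.623 = 5.92 × 4.703 ≈ 27.839 kt.
27.839 × 1.151 ≈ 32.04 mph → 32 mph.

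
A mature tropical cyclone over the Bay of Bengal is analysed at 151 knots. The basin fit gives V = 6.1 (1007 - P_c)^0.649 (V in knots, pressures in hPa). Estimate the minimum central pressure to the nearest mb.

ΔP = (V / 6.1)^(1/0.649) = (151/6.1)^1.541.
151/6.1 = 24.754; 24.754^1.541 ≈ 140.40 mb.
P_c = 1007 − 140.40 = 866.60 ≈ 867 mb.

867 mb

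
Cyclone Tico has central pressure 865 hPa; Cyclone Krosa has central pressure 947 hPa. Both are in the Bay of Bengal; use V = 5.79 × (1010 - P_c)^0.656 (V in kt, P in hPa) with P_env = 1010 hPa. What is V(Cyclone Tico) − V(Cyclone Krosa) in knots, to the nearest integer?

64 kt

Cyclone Tico: ΔP = 145; V ≈ 5.79 × 145^0.656 ≈ 151.54 kt.
Cyclone Krosa: ΔP = 63; V ≈ 5.79 × 63^0.656 ≈ 87.71 kt.
Difference ≈ 151.54 − 87.71 = 63.83 → 64 kt.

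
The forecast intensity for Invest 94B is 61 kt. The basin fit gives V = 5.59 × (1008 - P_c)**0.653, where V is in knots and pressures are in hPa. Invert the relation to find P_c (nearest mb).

ΔP = (V / 5.59)^(1/0.653) = (61/5.59)^1.531.
61/5.59 = 10.912; 10.912^1.531 ≈ 38.86 mb.
P_c = 1008 − 38.86 = 969.14 ≈ 969 mb.

969 mb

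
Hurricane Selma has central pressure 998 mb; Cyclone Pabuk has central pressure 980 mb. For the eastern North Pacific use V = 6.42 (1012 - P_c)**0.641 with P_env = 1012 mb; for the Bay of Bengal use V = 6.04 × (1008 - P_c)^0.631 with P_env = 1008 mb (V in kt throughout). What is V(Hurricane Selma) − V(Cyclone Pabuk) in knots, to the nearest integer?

-15 kt

Hurricane Selma: ΔP = 14; V ≈ 6.42 × 14^0.641 ≈ 34.85 kt.
Cyclone Pabuk: ΔP = 28; V ≈ 6.04 × 28^0.631 ≈ 49.45 kt.
Difference ≈ 34.85 − 49.45 = -14.60 → -15 kt.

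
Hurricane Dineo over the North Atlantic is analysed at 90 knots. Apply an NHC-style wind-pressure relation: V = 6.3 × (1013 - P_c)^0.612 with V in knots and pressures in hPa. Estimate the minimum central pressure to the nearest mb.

ΔP = (V / 6.3)^(1/0.612) = (90/6.3)^1.634.
90/6.3 = 14.286; 14.286^1.634 ≈ 77.11 mb.
P_c = 1013 − 77.11 = 935.89 ≈ 936 mb.

936 mb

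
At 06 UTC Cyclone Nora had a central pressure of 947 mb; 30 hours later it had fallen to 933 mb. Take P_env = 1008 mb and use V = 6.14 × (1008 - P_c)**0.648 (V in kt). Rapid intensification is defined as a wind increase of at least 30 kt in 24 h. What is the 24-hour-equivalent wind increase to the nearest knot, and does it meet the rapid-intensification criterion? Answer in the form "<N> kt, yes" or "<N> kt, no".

V₁: ΔP = 61, V ≈ 6.14 × 61^0.648 ≈ 88.12 kt.
V₂: ΔP = 75, V ≈ 6.14 × 75^0.648 ≈ 100.74 kt.
ΔV over 30 h = 12.62 kt → 24 h equivalent = 12.62 × 24/30 ≈ 10.10 kt.
10 kt < 30 kt ⇒ not rapid intensification.

10 kt, no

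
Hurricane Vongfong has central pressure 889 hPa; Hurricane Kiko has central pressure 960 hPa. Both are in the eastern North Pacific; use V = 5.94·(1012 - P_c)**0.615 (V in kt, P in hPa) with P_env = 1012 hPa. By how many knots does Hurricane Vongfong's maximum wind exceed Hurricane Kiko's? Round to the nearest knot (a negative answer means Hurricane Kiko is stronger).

Hurricane Vongfong: ΔP = 123; V ≈ 5.94 × 123^0.615 ≈ 114.57 kt.
Hurricane Kiko: ΔP = 52; V ≈ 5.94 × 52^0.615 ≈ 67.47 kt.
Difference ≈ 114.57 − 67.47 = 47.10 → 47 kt.

47 kt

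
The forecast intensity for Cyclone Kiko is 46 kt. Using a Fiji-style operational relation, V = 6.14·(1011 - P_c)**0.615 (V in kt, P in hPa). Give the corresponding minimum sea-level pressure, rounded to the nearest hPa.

ΔP = (V / 6.14)^(1/0.615) = (46/6.14)^1.626.
46/6.14 = 7.492; 7.492^1.626 ≈ 26.43 hPa.
P_c = 1011 − 26.43 = 984.57 ≈ 985 hPa.

985 hPa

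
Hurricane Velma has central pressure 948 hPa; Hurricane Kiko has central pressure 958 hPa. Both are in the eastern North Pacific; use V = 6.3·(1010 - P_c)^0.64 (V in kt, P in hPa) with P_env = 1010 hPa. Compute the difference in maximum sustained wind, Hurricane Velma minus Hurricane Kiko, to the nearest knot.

Hurricane Velma: ΔP = 62; V ≈ 6.3 × 62^0.64 ≈ 88.40 kt.
Hurricane Kiko: ΔP = 52; V ≈ 6.3 × 52^0.64 ≈ 78.99 kt.
Difference ≈ 88.40 − 78.99 = 9.41 → 9 kt.

9 kt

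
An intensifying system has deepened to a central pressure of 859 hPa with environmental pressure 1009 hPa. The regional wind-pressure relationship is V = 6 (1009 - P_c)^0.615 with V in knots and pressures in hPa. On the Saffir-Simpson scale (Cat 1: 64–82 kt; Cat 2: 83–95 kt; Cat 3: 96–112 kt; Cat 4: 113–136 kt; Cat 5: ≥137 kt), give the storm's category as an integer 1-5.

4

ΔP = 1009 − 859 = 150 hPa.
V ≈ 6 × 150^0.615 = 6 × 21.79 ≈ 131 kt.
131 kt falls in the Category 4 band.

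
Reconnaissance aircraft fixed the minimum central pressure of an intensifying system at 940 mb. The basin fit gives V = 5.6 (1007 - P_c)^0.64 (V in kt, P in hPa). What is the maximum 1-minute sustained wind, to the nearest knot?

83 kt

ΔP = 1007 − 940 = 67 mb.
67^0.64 ≈ 14.746.
V ≈ 5.6 × 14.746 ≈ 82.6 kt.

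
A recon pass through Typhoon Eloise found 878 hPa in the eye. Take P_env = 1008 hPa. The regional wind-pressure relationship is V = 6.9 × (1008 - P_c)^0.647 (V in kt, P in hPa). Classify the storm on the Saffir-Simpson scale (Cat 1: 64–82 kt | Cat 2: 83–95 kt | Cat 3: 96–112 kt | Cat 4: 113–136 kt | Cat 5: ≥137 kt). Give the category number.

ΔP = 1008 − 878 = 130 hPa.
V ≈ 6.9 × 130^0.647 = 6.9 × 23.32 ≈ 161 kt.
161 kt falls in the Category 5 band.

5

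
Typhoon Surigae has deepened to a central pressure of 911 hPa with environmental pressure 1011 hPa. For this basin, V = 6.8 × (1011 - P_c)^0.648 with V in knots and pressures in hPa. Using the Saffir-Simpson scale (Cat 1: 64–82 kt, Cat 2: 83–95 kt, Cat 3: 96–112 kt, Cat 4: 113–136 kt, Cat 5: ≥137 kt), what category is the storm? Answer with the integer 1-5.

4

ΔP = 1011 − 911 = 100 hPa.
V ≈ 6.8 × 100^0.648 = 6.8 × 19.77 ≈ 134 kt.
134 kt falls in the Category 4 band.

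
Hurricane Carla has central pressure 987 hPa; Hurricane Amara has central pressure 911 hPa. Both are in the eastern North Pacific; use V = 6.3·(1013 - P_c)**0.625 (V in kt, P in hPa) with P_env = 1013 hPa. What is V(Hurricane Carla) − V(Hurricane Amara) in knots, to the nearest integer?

Hurricane Carla: ΔP = 26; V ≈ 6.3 × 26^0.625 ≈ 48.27 kt.
Hurricane Amara: ΔP = 102; V ≈ 6.3 × 102^0.625 ≈ 113.43 kt.
Difference ≈ 48.27 − 113.43 = -65.16 → -65 kt.

-65 kt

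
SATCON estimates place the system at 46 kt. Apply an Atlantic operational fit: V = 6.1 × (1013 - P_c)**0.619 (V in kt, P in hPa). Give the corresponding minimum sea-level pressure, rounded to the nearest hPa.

ΔP = (V / 6.1)^(1/0.619) = (46/6.1)^1.616.
46/6.1 = 7.541; 7.541^1.616 ≈ 26.15 hPa.
P_c = 1013 − 26.15 = 986.85 ≈ 987 hPa.

987 hPa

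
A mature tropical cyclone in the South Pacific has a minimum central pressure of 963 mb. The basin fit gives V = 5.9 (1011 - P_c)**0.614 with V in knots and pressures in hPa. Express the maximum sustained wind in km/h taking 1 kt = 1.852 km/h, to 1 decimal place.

117.7 km/h

ΔP = 1011 − 963 = 48 mb.
V ≈ 5.9 × 48^0.614 = 5.9 × 10.772 ≈ 63.553 kt.
63.553 × 1.852 ≈ 117.70 km/h → 117.7 km/h.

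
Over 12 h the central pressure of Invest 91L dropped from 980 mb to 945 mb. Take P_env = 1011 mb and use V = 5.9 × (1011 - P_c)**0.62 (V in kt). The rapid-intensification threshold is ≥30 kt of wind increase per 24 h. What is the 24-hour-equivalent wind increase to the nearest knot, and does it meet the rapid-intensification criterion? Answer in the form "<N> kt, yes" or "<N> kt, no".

V₁: ΔP = 31, V ≈ 5.9 × 31^0.62 ≈ 49.60 kt.
V₂: ΔP = 66, V ≈ 5.9 × 66^0.62 ≈ 79.24 kt.
ΔV over 12 h = 29.64 kt → 24 h equivalent = 29.64 × 24/12 ≈ 59.28 kt.
59 kt ≥ 30 kt ⇒ rapid intensification.

59 kt, yes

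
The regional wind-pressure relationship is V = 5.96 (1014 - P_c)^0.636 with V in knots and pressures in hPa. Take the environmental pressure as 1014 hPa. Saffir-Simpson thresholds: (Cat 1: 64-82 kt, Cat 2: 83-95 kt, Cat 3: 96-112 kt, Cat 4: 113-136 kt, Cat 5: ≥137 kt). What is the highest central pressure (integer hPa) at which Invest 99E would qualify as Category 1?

Category 1 begins at V = 64 kt.
Required ΔP = (64/5.96)^(1/0.636) = 10.738^1.572 ≈ 41.78 hPa.
P_c ≤ 1014 − 41.78 = 972.22, so the highest integer P_c is 972 hPa.

972 hPa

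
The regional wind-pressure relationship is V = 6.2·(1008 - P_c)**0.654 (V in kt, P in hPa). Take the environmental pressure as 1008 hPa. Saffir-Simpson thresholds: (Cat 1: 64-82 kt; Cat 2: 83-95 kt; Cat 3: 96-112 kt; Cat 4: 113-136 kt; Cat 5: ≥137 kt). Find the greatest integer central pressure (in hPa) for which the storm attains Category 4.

923 hPa

Category 4 begins at V = 113 kt.
Required ΔP = (113/6.2)^(1/0.654) = 18.226^1.529 ≈ 84.66 hPa.
P_c ≤ 1008 − 84.66 = 923.34, so the highest integer P_c is 923 hPa.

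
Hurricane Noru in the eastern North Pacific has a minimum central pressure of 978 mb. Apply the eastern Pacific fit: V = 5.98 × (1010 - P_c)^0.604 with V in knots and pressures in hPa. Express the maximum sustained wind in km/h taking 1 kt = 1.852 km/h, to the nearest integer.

90 km/h

ΔP = 1010 − 978 = 32 mb.
V ≈ 5.98 × 32^0.604 = 5.98 × 8.112 ≈ 48.508 kt.
48.508 × 1.852 ≈ 89.84 km/h → 90 km/h.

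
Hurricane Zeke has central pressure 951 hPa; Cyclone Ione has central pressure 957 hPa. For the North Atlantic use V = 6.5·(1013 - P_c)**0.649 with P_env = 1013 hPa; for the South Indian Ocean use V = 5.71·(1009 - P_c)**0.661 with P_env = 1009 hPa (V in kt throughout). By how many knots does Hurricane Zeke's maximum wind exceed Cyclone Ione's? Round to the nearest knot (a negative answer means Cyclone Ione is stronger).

17 kt

Hurricane Zeke: ΔP = 62; V ≈ 6.5 × 62^0.649 ≈ 94.66 kt.
Cyclone Ione: ΔP = 52; V ≈ 5.71 × 52^0.661 ≈ 77.79 kt.
Difference ≈ 94.66 − 77.79 = 16.87 → 17 kt.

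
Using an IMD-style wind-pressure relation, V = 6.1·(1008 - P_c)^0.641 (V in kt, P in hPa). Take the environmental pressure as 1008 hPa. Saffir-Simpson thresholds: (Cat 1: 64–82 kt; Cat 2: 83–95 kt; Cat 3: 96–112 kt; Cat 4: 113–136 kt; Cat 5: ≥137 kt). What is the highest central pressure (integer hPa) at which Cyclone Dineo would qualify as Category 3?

934 hPa

Category 3 begins at V = 96 kt.
Required ΔP = (96/6.1)^(1/0.641) = 15.738^1.560 ≈ 73.67 hPa.
P_c ≤ 1008 − 73.67 = 934.33, so the highest integer P_c is 934 hPa.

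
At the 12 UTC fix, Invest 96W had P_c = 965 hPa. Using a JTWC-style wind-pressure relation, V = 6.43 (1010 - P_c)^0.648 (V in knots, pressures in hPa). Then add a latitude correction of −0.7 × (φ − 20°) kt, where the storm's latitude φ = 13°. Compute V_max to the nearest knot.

ΔP = 1010 − 965 = 45 hPa.
45^0.648 ≈ 11.784.
V ≈ 6.43 × 11.784 ≈ 75.8 kt.
Latitude correction: −0.7 × (13 − 20) = 4.9 kt.
Corrected V ≈ 80.7 kt → 81 kt.

81 kt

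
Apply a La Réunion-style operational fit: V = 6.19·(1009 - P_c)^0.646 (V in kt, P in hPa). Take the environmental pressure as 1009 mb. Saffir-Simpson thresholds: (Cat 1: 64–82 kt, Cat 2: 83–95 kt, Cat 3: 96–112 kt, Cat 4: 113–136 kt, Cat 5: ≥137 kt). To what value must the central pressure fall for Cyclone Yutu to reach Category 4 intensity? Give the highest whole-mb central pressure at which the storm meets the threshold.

919 mb

Category 4 begins at V = 113 kt.
Required ΔP = (113/6.19)^(1/0.646) = 18.255^1.548 ≈ 89.66 mb.
P_c ≤ 1009 − 89.66 = 919.34, so the highest integer P_c is 919 mb.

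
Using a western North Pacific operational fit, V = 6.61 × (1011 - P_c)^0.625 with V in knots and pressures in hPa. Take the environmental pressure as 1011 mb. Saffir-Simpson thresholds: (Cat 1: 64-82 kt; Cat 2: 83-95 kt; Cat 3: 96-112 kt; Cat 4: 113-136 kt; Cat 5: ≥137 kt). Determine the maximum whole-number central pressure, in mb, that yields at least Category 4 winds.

Category 4 begins at V = 113 kt.
Required ΔP = (113/6.61)^(1/0.625) = 17.095^1.600 ≈ 93.89 mb.
P_c ≤ 1011 − 93.89 = 917.11, so the highest integer P_c is 917 mb.

917 mb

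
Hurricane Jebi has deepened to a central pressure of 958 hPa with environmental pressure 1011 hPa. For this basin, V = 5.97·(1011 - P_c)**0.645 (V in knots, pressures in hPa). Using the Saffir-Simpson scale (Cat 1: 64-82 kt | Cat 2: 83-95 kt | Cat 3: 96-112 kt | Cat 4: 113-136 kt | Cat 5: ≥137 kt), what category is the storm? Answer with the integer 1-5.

ΔP = 1011 − 958 = 53 hPa.
V ≈ 5.97 × 53^0.645 = 5.97 × 12.95 ≈ 77 kt.
77 kt falls in the Category 1 band.

1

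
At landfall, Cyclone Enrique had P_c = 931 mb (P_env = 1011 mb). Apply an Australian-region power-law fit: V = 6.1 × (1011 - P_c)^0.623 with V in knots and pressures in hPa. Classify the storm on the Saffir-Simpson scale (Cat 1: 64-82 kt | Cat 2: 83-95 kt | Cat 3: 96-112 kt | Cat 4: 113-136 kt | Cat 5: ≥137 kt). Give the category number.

ΔP = 1011 − 931 = 80 mb.
V ≈ 6.1 × 80^0.623 = 6.1 × 15.33 ≈ 94 kt.
94 kt falls in the Category 2 band.

2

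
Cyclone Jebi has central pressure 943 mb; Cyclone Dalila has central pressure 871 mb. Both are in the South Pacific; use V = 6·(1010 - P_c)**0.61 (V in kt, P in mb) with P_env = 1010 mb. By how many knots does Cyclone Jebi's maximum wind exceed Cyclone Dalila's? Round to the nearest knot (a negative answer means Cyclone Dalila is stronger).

-44 kt

Cyclone Jebi: ΔP = 67; V ≈ 6 × 67^0.61 ≈ 77.99 kt.
Cyclone Dalila: ΔP = 139; V ≈ 6 × 139^0.61 ≈ 121.73 kt.
Difference ≈ 77.99 − 121.73 = -43.74 → -44 kt.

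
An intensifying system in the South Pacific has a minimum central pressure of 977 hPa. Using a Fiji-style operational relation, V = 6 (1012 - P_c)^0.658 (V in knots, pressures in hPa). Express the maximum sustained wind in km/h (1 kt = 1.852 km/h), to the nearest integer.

115 km/h

ΔP = 1012 − 977 = 35 hPa.
V ≈ 6 × 35^0.658 = 6 × 10.375 ≈ 62.251 kt.
62.251 × 1.852 ≈ 115.29 km/h → 115 km/h.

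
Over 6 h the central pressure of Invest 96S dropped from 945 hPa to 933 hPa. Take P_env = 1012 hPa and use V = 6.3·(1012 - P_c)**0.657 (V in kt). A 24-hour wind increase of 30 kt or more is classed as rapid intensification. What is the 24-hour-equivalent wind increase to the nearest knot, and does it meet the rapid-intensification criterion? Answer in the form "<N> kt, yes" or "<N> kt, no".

V₁: ΔP = 67, V ≈ 6.3 × 67^0.657 ≈ 99.79 kt.
V₂: ΔP = 79, V ≈ 6.3 × 79^0.657 ≈ 111.19 kt.
ΔV over 6 h = 11.40 kt → 24 h equivalent = 11.40 × 24/6 ≈ 45.60 kt.
46 kt ≥ 30 kt ⇒ rapid intensification.

46 kt, yes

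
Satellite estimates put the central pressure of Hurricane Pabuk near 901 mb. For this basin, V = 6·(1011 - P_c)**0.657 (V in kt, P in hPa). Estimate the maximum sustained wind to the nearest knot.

132 kt

ΔP = 1011 − 901 = 110 mb.
110^0.657 ≈ 21.938.
V ≈ 6 × 21.938 ≈ 131.6 kt.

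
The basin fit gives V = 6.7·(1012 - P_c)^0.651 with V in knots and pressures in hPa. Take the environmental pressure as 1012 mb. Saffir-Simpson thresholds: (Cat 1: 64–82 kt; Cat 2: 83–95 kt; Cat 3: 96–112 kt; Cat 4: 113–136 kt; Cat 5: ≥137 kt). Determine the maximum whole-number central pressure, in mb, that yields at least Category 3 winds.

Category 3 begins at V = 96 kt.
Required ΔP = (96/6.7)^(1/0.651) = 14.328^1.536 ≈ 59.71 mb.
P_c ≤ 1012 − 59.71 = 952.29, so the highest integer P_c is 952 mb.

952 mb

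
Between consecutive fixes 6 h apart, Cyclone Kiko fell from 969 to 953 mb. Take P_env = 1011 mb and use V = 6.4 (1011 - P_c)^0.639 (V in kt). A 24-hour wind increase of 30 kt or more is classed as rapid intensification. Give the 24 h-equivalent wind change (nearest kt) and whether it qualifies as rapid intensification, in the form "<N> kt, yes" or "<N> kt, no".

V₁: ΔP = 42, V ≈ 6.4 × 42^0.639 ≈ 69.73 kt.
V₂: ΔP = 58, V ≈ 6.4 × 58^0.639 ≈ 85.71 kt.
ΔV over 6 h = 15.98 kt → 24 h equivalent = 15.98 × 24/6 ≈ 63.92 kt.
64 kt ≥ 30 kt ⇒ rapid intensification.

64 kt, yes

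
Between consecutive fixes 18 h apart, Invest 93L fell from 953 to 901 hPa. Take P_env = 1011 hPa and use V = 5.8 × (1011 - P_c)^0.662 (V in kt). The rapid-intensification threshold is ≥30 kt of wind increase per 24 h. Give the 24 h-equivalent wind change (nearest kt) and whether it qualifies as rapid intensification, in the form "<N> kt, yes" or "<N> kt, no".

V₁: ΔP = 58, V ≈ 5.8 × 58^0.662 ≈ 85.27 kt.
V₂: ΔP = 110, V ≈ 5.8 × 110^0.662 ≈ 130.27 kt.
ΔV over 18 h = 45.00 kt → 24 h equivalent = 45.00 × 24/18 ≈ 60.00 kt.
60 kt ≥ 30 kt ⇒ rapid intensification.

60 kt, yes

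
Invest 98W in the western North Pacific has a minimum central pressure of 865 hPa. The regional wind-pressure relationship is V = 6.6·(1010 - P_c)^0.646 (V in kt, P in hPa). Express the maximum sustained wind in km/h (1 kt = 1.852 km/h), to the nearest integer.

304 km/h

ΔP = 1010 − 865 = 145 hPa.
V ≈ 6.6 × 145^0.646 = 6.6 × 24.903 ≈ 164.357 kt.
164.357 × 1.852 ≈ 304.39 km/h → 304 km/h.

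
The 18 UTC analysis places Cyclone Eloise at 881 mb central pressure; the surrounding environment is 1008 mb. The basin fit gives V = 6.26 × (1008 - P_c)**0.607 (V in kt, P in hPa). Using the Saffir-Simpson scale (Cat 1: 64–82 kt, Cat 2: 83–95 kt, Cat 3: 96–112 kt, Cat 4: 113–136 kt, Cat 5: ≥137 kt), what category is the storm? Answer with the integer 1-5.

4

ΔP = 1008 − 881 = 127 mb.
V ≈ 6.26 × 127^0.607 = 6.26 × 18.92 ≈ 118 kt.
118 kt falls in the Category 4 band.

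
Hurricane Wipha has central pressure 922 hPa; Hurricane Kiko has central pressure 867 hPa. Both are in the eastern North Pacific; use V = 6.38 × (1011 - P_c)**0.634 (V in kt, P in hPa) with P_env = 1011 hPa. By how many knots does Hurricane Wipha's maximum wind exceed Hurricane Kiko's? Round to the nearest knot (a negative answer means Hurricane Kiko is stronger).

-39 kt

Hurricane Wipha: ΔP = 89; V ≈ 6.38 × 89^0.634 ≈ 109.83 kt.
Hurricane Kiko: ΔP = 144; V ≈ 6.38 × 144^0.634 ≈ 149.01 kt.
Difference ≈ 109.83 − 149.01 = -39.18 → -39 kt.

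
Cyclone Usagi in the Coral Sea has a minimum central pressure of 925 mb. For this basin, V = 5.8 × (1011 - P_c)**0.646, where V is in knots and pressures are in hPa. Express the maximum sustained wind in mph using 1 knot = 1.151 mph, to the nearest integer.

119 mph

ΔP = 1011 − 925 = 86 mb.
V ≈ 5.8 × 86^0.646 = 5.8 × 17.770 ≈ 103.066 kt.
103.066 × 1.151 ≈ 118.63 mph → 119 mph.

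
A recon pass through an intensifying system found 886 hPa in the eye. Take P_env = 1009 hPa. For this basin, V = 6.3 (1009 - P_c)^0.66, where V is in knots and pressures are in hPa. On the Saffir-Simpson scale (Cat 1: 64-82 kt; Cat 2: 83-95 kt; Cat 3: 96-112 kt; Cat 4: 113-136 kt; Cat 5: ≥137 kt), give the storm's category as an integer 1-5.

ΔP = 1009 − 886 = 123 hPa.
V ≈ 6.3 × 123^0.66 = 6.3 × 23.95 ≈ 151 kt.
151 kt falls in the Category 5 band.

5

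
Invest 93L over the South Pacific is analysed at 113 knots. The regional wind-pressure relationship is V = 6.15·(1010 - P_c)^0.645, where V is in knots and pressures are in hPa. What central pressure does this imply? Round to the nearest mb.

919 mb

ΔP = (V / 6.15)^(1/0.645) = (113/6.15)^1.550.
113/6.15 = 18.374; 18.374^1.550 ≈ 91.20 mb.
P_c = 1010 − 91.20 = 918.80 ≈ 919 mb.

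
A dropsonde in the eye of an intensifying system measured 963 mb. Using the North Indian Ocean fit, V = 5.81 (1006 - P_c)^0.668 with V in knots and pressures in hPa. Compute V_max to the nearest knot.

72 kt

ΔP = 1006 − 963 = 43 mb.
43^0.668 ≈ 12.336.
V ≈ 5.81 × 12.336 ≈ 71.7 kt.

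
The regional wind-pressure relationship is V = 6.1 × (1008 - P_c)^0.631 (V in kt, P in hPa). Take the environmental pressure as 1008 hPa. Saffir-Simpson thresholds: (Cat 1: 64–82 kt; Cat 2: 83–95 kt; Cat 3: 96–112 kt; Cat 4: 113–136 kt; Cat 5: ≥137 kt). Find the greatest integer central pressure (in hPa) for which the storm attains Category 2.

945 hPa

Category 2 begins at V = 83 kt.
Required ΔP = (83/6.1)^(1/0.631) = 13.607^1.585 ≈ 62.63 hPa.
P_c ≤ 1008 − 62.63 = 945.37, so the highest integer P_c is 945 hPa.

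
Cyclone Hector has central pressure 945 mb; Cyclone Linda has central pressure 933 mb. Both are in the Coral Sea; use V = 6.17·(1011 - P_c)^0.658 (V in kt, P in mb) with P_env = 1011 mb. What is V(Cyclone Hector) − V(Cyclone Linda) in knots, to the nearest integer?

-11 kt

Cyclone Hector: ΔP = 66; V ≈ 6.17 × 66^0.658 ≈ 97.17 kt.
Cyclone Linda: ΔP = 78; V ≈ 6.17 × 78^0.658 ≈ 108.46 kt.
Difference ≈ 97.17 − 108.46 = -11.29 → -11 kt.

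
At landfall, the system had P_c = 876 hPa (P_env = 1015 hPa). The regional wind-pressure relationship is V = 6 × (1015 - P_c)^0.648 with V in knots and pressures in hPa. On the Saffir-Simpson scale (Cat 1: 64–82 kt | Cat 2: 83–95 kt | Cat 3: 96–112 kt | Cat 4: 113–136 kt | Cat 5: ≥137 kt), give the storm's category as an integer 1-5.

5

ΔP = 1015 − 876 = 139 hPa.
V ≈ 6 × 139^0.648 = 6 × 24.47 ≈ 147 kt.
147 kt falls in the Category 5 band.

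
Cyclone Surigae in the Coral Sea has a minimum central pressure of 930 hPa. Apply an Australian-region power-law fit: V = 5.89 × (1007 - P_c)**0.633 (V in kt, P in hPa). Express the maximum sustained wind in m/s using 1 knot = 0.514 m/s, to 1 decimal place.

ΔP = 1007 − 930 = 77 hPa.
V ≈ 5.89 × 77^0.633 = 5.89 × 15.637 ≈ 92.101 kt.
92.101 × 0.514 ≈ 47.34 m/s → 47.3 m/s.

47.3 m/s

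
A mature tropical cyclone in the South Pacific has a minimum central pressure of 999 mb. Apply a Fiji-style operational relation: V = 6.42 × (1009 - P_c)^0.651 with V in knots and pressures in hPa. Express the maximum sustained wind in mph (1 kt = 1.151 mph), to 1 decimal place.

ΔP = 1009 − 999 = 10 mb.
V ≈ 6.42 × 10^0.651 = 6.42 × 4.477 ≈ 28.743 kt.
28.743 × 1.151 ≈ 33.08 mph → 33.1 mph.

33.1 mph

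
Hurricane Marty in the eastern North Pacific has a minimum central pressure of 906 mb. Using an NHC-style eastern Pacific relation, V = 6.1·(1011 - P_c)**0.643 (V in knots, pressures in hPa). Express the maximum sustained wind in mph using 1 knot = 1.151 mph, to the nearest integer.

140 mph

ΔP = 1011 − 906 = 105 mb.
V ≈ 6.1 × 105^0.643 = 6.1 × 19.935 ≈ 121.606 kt.
121.606 × 1.151 ≈ 139.97 mph → 140 mph.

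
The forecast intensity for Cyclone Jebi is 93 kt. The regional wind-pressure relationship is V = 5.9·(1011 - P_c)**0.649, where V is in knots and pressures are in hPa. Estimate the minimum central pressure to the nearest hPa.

ΔP = (V / 5.9)^(1/0.649) = (93/5.9)^1.541.
93/5.9 = 15.763; 15.763^1.541 ≈ 70.04 hPa.
P_c = 1011 − 70.04 = 940.96 ≈ 941 hPa.

941 hPa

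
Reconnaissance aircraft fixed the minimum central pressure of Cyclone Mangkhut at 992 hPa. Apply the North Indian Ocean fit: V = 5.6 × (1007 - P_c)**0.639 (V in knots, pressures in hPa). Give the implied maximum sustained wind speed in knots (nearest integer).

ΔP = 1007 − 992 = 15 hPa.
15^0.639 ≈ 5.643.
V ≈ 5.6 × 5.643 ≈ 31.6 kt.

32 kt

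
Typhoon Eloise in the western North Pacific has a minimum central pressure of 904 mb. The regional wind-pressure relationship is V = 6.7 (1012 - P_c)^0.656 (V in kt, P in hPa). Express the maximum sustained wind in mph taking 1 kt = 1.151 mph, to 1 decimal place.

166.4 mph

ΔP = 1012 − 904 = 108 mb.
V ≈ 6.7 × 108^0.656 = 6.7 × 21.574 ≈ 144.544 kt.
144.544 × 1.151 ≈ 166.37 mph → 166.4 mph.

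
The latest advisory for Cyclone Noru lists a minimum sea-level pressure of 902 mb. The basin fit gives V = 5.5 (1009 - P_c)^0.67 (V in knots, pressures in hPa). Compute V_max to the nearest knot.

126 kt

ΔP = 1009 − 902 = 107 mb.
107^0.67 ≈ 22.892.
V ≈ 5.5 × 22.892 ≈ 125.9 kt.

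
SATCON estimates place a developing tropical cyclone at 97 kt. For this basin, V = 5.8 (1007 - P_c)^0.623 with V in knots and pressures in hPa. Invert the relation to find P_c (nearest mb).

ΔP = (V / 5.8)^(1/0.623) = (97/5.8)^1.605.
97/5.8 = 16.724; 16.724^1.605 ≈ 91.97 mb.
P_c = 1007 − 91.97 = 915.03 ≈ 915 mb.

915 mb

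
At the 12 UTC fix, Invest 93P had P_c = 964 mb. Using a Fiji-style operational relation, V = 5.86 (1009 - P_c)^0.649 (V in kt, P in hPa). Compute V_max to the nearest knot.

ΔP = 1009 − 964 = 45 mb.
45^0.649 ≈ 11.829.
V ≈ 5.86 × 11.829 ≈ 69.3 kt.

69 kt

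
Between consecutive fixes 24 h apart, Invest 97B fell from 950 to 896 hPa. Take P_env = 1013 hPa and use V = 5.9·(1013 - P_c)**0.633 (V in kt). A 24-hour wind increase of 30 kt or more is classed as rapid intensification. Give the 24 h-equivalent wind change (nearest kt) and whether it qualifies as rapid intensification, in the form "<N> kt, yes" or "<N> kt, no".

V₁: ΔP = 63, V ≈ 5.9 × 63^0.633 ≈ 81.25 kt.
V₂: ΔP = 117, V ≈ 5.9 × 117^0.633 ≈ 120.23 kt.
ΔV over 24 h = 38.98 kt → 24 h equivalent = 38.98 × 24/24 ≈ 38.98 kt.
39 kt ≥ 30 kt ⇒ rapid intensification.

39 kt, yes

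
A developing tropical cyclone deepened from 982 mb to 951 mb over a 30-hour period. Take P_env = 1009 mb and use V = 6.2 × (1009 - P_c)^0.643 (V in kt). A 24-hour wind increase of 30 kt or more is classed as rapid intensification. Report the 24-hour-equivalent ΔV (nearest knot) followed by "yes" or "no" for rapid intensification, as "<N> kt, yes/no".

26 kt, no

V₁: ΔP = 27, V ≈ 6.2 × 27^0.643 ≈ 51.61 kt.
V₂: ΔP = 58, V ≈ 6.2 × 58^0.643 ≈ 84.39 kt.
ΔV over 30 h = 32.78 kt → 24 h equivalent = 32.78 × 24/30 ≈ 26.22 kt.
26 kt < 30 kt ⇒ not rapid intensification.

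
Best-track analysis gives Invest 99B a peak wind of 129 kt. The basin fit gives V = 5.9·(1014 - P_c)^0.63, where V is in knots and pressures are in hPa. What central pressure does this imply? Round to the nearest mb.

880 mb

ΔP = (V / 5.9)^(1/0.63) = (129/5.9)^1.587.
129/5.9 = 21.864; 21.864^1.587 ≈ 133.83 mb.
P_c = 1014 − 133.83 = 880.17 ≈ 880 mb.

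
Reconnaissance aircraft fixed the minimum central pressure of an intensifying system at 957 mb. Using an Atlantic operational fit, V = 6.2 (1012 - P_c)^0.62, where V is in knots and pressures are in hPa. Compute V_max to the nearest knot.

74 kt

ΔP = 1012 − 957 = 55 mb.
55^0.62 ≈ 11.996.
V ≈ 6.2 × 11.996 ≈ 74.4 kt.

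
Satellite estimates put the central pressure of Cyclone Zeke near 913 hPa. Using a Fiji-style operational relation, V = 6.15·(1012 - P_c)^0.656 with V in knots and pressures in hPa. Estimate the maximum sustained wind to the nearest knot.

125 kt

ΔP = 1012 − 913 = 99 hPa.
99^0.656 ≈ 20.377.
V ≈ 6.15 × 20.377 ≈ 125.3 kt.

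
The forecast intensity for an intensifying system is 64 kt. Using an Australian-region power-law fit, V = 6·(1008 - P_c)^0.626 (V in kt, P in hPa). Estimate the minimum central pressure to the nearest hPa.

ΔP = (V / 6)^(1/0.626) = (64/6)^1.597.
64/6 = 10.667; 10.667^1.597 ≈ 43.88 hPa.
P_c = 1008 − 43.88 = 964.12 ≈ 964 hPa.

964 hPa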